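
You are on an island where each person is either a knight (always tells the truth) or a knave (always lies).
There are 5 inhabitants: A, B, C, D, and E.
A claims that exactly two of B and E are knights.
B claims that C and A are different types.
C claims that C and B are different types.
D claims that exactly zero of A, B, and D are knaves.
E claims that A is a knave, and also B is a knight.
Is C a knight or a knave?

Consistent assignments: {A=knave, B=knave, C=knave, D=knave, E=knave}
In every consistent assignment, C is a knave.

C is a knave.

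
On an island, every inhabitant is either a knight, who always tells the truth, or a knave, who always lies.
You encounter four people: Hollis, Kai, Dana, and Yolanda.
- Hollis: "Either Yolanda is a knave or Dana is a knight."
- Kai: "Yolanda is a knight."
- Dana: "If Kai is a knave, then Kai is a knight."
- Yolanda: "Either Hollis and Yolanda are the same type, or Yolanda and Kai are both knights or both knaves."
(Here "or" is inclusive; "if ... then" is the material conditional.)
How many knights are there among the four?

The unique consistent assignment is Hollis=knight, Kai=knight, Dana=knight, Yolanda=knight.
That has 4 knights.

4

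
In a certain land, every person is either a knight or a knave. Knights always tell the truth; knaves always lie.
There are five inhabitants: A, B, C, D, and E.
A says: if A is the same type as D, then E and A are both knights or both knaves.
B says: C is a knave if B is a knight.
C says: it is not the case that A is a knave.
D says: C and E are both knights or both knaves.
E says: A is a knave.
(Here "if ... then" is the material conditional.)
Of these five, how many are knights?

2

The unique consistent assignment is A=knave, B=knight, C=knave, D=knave, E=knight.
That has 2 knights.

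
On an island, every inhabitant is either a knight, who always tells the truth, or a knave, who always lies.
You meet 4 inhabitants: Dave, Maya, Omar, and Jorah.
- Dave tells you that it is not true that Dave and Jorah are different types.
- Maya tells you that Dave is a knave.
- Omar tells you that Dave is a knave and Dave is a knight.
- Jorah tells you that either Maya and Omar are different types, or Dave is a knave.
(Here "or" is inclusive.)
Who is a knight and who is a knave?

Dave is a knave, Maya is a knight, Omar is a knave, and Jorah is a knight.

Dave is a knave, and the claim "it is not true that Dave and Jorah are different types" is indeed False.
Since Maya is a knight, "Dave is a knave" needs to be True, which holds.
As a knave, Omar's statement "Dave is a knave and Dave is a knight" should be False; it is.
Since Jorah is a knight, "either Maya and Omar are different types, or Dave is a knave" needs to be True, which holds.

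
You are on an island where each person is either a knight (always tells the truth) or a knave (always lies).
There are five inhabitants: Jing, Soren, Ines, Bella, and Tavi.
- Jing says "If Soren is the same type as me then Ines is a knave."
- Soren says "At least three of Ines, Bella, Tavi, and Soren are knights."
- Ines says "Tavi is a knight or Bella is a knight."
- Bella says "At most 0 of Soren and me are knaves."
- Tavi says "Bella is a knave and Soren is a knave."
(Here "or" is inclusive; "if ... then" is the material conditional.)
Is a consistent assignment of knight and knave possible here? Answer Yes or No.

Yes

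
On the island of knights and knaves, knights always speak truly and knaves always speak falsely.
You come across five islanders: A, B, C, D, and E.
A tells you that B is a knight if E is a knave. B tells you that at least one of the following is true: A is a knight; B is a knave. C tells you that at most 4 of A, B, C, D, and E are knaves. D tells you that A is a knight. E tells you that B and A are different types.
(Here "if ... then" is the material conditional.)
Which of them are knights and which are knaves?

Knights: A, B, C, and D. Knaves: E.

A is a knight, and the claim "B is a knight if E is a knave" is indeed True.
Since B is a knight, "at least one of the following is true: A is a knight; B is a knave" needs to be True, which holds.
C is a knight; "at most 4 of A, B, C, D, and E are knaves" is True, as required.
Since D is a knight, "A is a knight" needs to be True, which holds.
E is a knave, and the claim "B and A are different types" is indeed false.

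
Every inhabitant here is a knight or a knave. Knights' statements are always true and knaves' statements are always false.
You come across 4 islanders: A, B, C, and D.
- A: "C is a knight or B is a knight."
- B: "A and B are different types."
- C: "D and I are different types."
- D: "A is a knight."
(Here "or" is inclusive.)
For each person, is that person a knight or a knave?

A is a knave, so "C is a knight or B is a knight" must be false — and it is.
B is a knave; "A and B are different types" is false, as required.
C is a knave; "D and I are different types" is false, as required.
Since D is a knave, "A is a knight" needs to be false, which holds.

A is a knave, B is a knave, C is a knave, and D is a knave.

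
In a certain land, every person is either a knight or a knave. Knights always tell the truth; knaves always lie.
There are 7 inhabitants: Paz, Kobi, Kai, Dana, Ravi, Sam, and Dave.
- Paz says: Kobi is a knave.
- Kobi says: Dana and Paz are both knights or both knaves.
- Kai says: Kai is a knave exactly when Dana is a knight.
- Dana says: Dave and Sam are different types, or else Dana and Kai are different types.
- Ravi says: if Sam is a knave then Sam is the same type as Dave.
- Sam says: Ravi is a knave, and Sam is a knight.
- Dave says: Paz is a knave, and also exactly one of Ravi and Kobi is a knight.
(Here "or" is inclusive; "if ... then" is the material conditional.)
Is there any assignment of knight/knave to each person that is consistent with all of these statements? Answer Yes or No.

Yes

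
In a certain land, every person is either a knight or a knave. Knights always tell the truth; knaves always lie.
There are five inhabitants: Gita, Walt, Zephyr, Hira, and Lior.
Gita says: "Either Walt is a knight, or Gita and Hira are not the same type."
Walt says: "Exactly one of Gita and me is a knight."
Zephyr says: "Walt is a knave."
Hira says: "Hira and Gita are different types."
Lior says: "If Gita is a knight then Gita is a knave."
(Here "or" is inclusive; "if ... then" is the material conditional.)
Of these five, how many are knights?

The unique consistent assignment is Gita=knave, Walt=knave, Zephyr=knight, Hira=knave, Lior=knight.
That has 2 knights.

2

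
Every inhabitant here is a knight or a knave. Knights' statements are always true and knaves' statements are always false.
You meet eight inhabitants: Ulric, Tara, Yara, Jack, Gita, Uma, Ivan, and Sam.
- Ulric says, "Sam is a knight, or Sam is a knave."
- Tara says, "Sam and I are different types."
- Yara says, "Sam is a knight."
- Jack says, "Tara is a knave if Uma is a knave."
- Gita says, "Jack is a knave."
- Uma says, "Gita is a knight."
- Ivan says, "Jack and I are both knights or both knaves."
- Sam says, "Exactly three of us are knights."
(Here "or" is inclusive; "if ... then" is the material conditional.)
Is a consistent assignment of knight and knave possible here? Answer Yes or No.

Yes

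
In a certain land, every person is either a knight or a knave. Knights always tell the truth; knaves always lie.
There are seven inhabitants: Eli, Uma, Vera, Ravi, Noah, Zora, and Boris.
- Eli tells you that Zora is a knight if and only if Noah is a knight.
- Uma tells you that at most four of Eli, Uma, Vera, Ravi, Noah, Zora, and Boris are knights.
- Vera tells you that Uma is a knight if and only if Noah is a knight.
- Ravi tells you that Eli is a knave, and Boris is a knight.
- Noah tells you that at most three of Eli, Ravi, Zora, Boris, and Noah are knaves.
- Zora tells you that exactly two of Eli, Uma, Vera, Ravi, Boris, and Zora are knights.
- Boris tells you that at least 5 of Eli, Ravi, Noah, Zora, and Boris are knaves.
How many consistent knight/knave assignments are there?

Consistent assignments:
  Eli=knave, Uma=knight, Vera=knave, Ravi=knave, Noah=knave, Zora=knight, Boris=knave

1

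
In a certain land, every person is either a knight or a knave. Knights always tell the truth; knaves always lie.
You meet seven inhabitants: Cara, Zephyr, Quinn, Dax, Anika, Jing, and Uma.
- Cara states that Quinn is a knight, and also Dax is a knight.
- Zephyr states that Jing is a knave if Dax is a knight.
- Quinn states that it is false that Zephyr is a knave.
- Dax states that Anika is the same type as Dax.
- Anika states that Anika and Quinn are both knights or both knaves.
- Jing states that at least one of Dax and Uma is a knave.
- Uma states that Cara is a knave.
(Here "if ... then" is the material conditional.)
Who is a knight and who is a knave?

Cara is a knave, Zephyr is a knight, Quinn is a knight, Dax is a knave, Anika is a knight, Jing is a knight, and Uma is a knight.

Cara is a knave; "Quinn is a knight, and also Dax is a knight" is false, as required.
Zephyr is a knight; "Jing is a knave if Dax is a knight" is true, as required.
Quinn is a knight, and the claim "it is false that Zephyr is a knave" is indeed true.
Dax is a knave; "Anika is the same type as Dax" is false, as required.
Since Anika is a knight, "Anika and Quinn are both knights or both knaves" needs to be true, which holds.
As a knight, Jing's statement "at least one of Dax and Uma is a knave" should be true; it is.
Uma is a knight; "Cara is a knave" is true, as required.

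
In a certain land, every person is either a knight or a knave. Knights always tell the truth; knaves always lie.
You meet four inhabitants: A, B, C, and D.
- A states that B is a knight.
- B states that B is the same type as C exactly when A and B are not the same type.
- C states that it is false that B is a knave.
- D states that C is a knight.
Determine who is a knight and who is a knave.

A (knave): "B is a knight" — false. ✓
As a knave, B's statement "B is the same type as C exactly when A and B are not the same type" should be false; it is.
C is a knave; "it is false that B is a knave" is false, as required.
As a knave, D's statement "C is a knight" should be false; it is.

A is a knave, B is a knave, C is a knave, and D is a knave.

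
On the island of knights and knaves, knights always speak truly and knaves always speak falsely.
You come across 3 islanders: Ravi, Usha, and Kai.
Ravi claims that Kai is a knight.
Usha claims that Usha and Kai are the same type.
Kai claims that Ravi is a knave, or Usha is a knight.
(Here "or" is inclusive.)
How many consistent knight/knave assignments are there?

Consistent assignments:
  Ravi=knight, Usha=knight, Kai=knight

1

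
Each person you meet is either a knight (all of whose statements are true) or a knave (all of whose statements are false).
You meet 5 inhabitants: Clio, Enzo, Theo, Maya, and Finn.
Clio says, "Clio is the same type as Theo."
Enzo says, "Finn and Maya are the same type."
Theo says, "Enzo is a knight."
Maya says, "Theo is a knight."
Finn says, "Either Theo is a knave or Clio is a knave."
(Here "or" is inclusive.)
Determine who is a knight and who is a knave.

Clio is a knave, Enzo is a knight, Theo is a knight, Maya is a knight, and Finn is a knight.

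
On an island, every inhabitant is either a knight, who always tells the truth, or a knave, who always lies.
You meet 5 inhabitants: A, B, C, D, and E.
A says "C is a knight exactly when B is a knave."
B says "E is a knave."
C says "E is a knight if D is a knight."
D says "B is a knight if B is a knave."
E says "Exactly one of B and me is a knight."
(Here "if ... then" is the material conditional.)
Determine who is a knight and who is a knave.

As a knight, A's statement "C is a knight exactly when B is a knave" should be true; it is.
Since B is a knave, "E is a knave" needs to be False, which holds.
Since C is a knight, "E is a knight if D is a knight" needs to be true, which holds.
D is a knave, and the claim "B is a knight if B is a knave" is indeed False.
E is a knight; "exactly one of B and me is a knight" is true, as required.

A is a knight, B is a knave, C is a knight, D is a knave, and E is a knight.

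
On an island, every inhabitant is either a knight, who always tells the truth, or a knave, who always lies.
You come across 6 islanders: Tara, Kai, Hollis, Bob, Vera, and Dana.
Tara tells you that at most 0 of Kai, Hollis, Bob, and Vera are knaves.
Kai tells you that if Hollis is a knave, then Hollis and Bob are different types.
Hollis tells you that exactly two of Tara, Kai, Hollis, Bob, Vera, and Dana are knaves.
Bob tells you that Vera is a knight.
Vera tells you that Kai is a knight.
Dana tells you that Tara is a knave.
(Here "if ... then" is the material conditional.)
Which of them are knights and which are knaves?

Since Tara is a knave, "at most 0 of Kai, Hollis, Bob, and Vera are knaves" needs to be false, which holds.
Kai (knave): "if Hollis is a knave, then Hollis and Bob are different types" — false. ✓
Hollis is a knave; "exactly two of Tara, Kai, Hollis, Bob, Vera, and Dana are knaves" is false, as required.
Bob (knave): "Vera is a knight" — false. ✓
Vera (knave): "Kai is a knight" — false. ✓
Since Dana is a knight, "Tara is a knave" needs to be True, which holds.

Tara is a knave, Kai is a knave, Hollis is a knave, Bob is a knave, Vera is a knave, and Dana is a knight.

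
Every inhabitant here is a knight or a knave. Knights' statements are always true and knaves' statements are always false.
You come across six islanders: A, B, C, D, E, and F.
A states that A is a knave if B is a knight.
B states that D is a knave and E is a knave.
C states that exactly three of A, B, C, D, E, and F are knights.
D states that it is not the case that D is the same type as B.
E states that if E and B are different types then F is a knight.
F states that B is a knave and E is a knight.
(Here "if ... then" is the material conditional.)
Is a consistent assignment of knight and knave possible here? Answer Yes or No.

One consistent assignment: A=knight, B=knave, C=knave, D=knight, E=knight, F=knight.

Yes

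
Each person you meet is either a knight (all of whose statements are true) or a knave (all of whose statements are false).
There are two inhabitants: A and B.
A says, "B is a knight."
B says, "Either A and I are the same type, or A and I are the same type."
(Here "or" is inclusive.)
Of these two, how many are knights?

The unique consistent assignment is A=knight, B=knight.
That has 2 knights.

2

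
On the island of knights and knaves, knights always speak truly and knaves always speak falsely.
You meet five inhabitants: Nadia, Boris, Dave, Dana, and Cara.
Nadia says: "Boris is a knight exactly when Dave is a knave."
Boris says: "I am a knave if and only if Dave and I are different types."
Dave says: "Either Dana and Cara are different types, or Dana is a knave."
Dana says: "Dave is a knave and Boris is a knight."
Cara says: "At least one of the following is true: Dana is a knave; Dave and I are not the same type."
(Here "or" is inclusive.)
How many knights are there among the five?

3

The unique consistent assignment is Nadia=knave, Boris=knight, Dave=knight, Dana=knave, Cara=knight.
That has 3 knights.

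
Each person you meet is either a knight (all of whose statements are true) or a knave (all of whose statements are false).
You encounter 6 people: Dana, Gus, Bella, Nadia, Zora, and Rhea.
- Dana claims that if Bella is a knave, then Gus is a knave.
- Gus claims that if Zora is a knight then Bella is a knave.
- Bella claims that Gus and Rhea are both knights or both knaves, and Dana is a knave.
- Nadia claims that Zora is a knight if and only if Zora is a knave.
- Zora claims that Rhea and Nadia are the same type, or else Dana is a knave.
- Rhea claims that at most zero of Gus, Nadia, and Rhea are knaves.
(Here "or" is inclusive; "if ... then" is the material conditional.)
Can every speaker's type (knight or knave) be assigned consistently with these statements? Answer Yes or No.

Yes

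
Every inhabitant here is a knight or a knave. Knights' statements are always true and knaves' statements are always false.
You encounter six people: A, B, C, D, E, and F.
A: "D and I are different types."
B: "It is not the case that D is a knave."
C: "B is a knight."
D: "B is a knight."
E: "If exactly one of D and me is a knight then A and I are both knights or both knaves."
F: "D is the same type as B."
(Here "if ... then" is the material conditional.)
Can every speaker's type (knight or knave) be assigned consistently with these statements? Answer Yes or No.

One consistent assignment: A=knight, B=knave, C=knave, D=knave, E=knight, F=knight.

Yes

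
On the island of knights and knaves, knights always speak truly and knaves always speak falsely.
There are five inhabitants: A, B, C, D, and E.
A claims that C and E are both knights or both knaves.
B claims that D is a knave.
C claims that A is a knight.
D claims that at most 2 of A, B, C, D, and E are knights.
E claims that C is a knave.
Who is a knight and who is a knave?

Suppose A is a knight. Then A's statement "C and E are both knights or both knaves" would have to be true. Checking the 16 ways to assign the others, none is consistent with every speaker.
(For instance, with B=knave, C=knave, D=knight, E=knight, A's claim "C and E are both knights or both knaves" comes out false where it would need to be true.)
So A must be a knave, making "C and E are both knights or both knaves" false. Taking A=knave, B=knave, C=knave, D=knight, E=knight, each remaining statement checks out:
  B (knave): "D is a knave" — false. ✓
  C (knave): "A is a knight" — false. ✓
  D (knight): "at most 2 of A, B, C, D, and E are knights" — true. ✓
  E (knight): "C is a knave" — true. ✓
This is the unique consistent assignment.

A is a knave, B is a knave, C is a knave, D is a knight, and E is a knight.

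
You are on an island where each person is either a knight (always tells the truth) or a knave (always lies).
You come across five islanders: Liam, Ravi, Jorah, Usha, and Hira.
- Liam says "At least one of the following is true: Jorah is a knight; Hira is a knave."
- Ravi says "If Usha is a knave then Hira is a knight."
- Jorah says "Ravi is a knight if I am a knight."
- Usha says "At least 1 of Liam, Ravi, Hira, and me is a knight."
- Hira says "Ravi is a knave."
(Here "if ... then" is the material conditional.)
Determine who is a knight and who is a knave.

Knights: Liam, Ravi, Jorah, and Usha. Knaves: Hira.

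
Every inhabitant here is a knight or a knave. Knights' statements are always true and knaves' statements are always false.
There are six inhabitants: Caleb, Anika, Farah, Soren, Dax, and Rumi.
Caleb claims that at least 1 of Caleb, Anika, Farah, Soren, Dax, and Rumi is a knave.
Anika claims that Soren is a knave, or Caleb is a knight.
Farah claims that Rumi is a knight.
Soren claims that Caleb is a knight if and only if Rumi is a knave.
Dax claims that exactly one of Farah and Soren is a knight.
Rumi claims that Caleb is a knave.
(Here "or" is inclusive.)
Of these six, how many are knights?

4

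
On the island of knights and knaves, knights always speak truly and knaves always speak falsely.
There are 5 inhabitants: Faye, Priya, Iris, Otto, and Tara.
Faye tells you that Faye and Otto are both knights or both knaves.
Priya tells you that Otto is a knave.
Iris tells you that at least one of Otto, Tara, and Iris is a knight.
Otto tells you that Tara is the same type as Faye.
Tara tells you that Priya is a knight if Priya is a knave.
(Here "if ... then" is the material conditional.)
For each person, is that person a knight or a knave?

Knights: Iris and Otto. Knaves: Faye, Priya, and Tara.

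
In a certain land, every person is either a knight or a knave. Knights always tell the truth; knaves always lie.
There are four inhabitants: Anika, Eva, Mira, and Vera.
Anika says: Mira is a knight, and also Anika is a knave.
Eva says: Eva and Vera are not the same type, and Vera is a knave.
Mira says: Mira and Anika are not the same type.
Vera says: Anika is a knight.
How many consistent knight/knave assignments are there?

2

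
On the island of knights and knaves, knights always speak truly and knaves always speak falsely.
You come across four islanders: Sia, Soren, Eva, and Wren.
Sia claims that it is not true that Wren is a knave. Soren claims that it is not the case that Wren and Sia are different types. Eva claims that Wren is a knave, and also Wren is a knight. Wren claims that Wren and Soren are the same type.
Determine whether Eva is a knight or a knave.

Consistent assignments: {Sia=knight, Soren=knight, Eva=knave, Wren=knight}; {Sia=knave, Soren=knight, Eva=knave, Wren=knave}
In every consistent assignment, Eva is a knave.

Eva is a knave.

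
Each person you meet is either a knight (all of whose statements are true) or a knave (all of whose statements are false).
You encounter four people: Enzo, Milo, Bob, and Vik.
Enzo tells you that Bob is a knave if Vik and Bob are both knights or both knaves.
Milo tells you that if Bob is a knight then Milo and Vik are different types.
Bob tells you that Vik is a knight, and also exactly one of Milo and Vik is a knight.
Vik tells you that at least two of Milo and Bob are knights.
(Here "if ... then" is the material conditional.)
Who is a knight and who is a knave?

Enzo is a knight, Milo is a knight, Bob is a knave, and Vik is a knave.

Since Enzo is a knight, "Bob is a knave if Vik and Bob are both knights or both knaves" needs to be True, which holds.
Milo is a knight; "if Bob is a knight then Milo and Vik are different types" is True, as required.
Bob is a knave, and the claim "Vik is a knight, and also exactly one of Milo and Vik is a knight" is indeed false.
Since Vik is a knave, "at least two of Milo and Bob are knights" needs to be false, which holds.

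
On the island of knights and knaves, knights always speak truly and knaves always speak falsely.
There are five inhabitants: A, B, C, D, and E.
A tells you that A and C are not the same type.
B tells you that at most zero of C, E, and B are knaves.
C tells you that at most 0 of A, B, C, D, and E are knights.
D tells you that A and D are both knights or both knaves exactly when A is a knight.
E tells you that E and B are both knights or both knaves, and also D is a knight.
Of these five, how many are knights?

1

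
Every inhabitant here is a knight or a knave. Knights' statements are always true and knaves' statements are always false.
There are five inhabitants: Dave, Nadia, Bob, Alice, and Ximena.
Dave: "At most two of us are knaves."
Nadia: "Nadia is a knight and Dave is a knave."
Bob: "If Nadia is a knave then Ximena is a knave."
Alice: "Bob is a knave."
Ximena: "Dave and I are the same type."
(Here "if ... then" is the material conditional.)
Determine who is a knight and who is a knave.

Dave is a knight, Nadia is a knave, Bob is a knave, Alice is a knight, and Ximena is a knight.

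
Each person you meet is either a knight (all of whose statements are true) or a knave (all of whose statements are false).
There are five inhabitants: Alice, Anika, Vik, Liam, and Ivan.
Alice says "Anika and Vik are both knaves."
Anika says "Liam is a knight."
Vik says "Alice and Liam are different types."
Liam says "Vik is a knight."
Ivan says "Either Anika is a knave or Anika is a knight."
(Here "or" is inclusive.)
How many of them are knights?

The unique consistent assignment is Alice=knave, Anika=knight, Vik=knight, Liam=knight, Ivan=knight.
That has 4 knights.

4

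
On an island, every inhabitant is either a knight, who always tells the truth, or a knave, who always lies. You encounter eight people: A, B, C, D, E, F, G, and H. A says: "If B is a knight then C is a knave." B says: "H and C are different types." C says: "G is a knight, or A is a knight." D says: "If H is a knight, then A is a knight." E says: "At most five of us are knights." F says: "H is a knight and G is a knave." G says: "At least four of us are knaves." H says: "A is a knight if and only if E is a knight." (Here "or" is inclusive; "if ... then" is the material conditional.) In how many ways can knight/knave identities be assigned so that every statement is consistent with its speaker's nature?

0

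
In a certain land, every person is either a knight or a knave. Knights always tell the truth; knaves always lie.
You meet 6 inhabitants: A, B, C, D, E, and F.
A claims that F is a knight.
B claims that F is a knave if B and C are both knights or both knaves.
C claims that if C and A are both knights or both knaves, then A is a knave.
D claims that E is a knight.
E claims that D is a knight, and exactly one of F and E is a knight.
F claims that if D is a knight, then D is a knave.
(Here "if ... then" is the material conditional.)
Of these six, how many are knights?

4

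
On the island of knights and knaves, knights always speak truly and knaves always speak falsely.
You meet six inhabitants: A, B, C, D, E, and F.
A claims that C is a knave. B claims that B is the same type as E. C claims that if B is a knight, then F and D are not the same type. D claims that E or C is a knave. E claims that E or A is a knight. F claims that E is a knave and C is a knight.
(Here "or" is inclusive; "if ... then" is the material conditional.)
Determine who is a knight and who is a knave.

A is a knave, B is a knave, C is a knight, D is a knave, E is a knight, and F is a knave.

Since A is a knave, "C is a knave" needs to be False, which holds.
Since B is a knave, "B is the same type as E" needs to be False, which holds.
As a knight, C's statement "if B is a knight, then F and D are not the same type" should be true; it is.
D (knave): "E or C is a knave" — False. ✓
E is a knight, and the claim "E or A is a knight" is indeed true.
F (knave): "E is a knave and C is a knight" — False. ✓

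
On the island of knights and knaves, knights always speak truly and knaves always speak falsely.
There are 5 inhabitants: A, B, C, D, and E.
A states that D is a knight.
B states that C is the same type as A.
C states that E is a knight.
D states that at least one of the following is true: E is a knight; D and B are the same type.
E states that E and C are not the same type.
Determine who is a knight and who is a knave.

As a knave, A's statement "D is a knight" should be false; it is.
B is a knight, and the claim "C is the same type as A" is indeed true.
C is a knave, and the claim "E is a knight" is indeed false.
As a knave, D's statement "at least one of the following is true: E is a knight; D and B are the same type" should be false; it is.
E is a knave; "E and C are not the same type" is false, as required.

A is a knave, B is a knight, C is a knave, D is a knave, and E is a knave.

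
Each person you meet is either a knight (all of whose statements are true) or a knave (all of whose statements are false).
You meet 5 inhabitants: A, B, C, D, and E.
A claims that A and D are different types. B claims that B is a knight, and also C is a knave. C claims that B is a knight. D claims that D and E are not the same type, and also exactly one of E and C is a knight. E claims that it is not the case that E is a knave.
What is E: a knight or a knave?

E is a knave.

Consistent assignments: {A=knight, B=knave, C=knave, D=knave, E=knave}; {A=knave, B=knave, C=knave, D=knave, E=knave}
In every consistent assignment, E is a knave.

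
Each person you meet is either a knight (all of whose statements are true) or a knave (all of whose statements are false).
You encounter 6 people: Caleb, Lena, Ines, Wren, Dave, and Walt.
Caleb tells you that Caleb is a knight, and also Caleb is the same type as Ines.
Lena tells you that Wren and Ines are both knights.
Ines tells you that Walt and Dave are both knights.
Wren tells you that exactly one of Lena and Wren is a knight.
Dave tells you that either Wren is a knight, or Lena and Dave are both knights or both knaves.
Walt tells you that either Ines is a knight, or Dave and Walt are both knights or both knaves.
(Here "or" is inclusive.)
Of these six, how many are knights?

2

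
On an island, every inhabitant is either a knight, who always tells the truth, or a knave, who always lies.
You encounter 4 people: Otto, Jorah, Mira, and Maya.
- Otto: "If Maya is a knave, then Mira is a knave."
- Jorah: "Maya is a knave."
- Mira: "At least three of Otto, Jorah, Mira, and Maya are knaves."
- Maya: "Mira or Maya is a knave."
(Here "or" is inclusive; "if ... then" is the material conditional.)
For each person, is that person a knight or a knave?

Otto (knight): "if Maya is a knave, then Mira is a knave" — True. ✓
Since Jorah is a knave, "Maya is a knave" needs to be false, which holds.
Mira is a knave, so "at least three of Otto, Jorah, Mira, and Maya are knaves" must be false — and it is.
Since Maya is a knight, "Mira or Maya is a knave" needs to be True, which holds.

Otto is a knight, Jorah is a knave, Mira is a knave, and Maya is a knight.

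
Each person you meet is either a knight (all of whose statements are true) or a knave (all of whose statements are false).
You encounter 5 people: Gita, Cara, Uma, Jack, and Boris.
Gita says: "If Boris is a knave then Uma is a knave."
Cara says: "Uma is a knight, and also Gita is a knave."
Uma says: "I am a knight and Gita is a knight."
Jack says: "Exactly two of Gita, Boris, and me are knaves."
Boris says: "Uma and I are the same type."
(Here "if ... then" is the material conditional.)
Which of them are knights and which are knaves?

Gita is a knight, Cara is a knave, Uma is a knight, Jack is a knave, and Boris is a knight.

Suppose Gita is a knave. Then Gita's statement "if Boris is a knave then Uma is a knave" would have to be false. Checking the 16 ways to assign the others, none is consistent with every speaker.
(For instance, with Cara=knave, Uma=knight, Jack=knave, Boris=knight, Gita's claim "if Boris is a knave then Uma is a knave" comes out true where it would need to be false.)
So Gita must be a knight, making "if Boris is a knave then Uma is a knave" true. Taking Gita=knight, Cara=knave, Uma=knight, Jack=knave, Boris=knight, each remaining statement checks out:
  Cara (knave): "Uma is a knight, and also Gita is a knave" — false. ✓
  Uma (knight): "I am a knight and Gita is a knight" — true. ✓
  Jack (knave): "exactly two of Gita, Boris, and me are knaves" — false. ✓
  Boris (knight): "Uma and I are the same type" — true. ✓
This is the unique consistent assignment.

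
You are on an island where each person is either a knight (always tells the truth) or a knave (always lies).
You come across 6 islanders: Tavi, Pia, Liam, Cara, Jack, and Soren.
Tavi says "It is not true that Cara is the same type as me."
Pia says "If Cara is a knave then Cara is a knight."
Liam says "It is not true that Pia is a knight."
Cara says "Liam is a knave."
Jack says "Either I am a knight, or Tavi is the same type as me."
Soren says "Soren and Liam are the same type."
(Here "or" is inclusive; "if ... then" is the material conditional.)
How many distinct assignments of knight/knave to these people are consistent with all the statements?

6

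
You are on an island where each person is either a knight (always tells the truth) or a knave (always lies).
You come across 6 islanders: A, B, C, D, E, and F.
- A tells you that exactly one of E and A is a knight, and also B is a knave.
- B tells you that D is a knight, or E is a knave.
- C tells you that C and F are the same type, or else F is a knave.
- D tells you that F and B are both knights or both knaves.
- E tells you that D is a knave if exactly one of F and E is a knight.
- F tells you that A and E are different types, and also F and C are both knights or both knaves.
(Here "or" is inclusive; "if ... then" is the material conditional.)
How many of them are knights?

The unique consistent assignment is A=knave, B=knight, C=knight, D=knight, E=knight, F=knight.
That has 5 knights.

5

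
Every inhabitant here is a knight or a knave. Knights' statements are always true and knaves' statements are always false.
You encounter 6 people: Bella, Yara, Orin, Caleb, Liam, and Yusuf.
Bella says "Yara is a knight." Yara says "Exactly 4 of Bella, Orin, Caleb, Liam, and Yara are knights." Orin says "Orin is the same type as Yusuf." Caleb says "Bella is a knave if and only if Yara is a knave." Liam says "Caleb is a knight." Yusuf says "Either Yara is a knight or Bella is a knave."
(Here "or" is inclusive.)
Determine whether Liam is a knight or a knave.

Consistent assignments: {Bella=knight, Yara=knight, Orin=knave, Caleb=knight, Liam=knight, Yusuf=knight}; {Bella=knave, Yara=knave, Orin=knight, Caleb=knight, Liam=knight, Yusuf=knight}; {Bella=knave, Yara=knave, Orin=knave, Caleb=knight, Liam=knight, Yusuf=knight}
In every consistent assignment, Liam is a knight.

Liam is a knight.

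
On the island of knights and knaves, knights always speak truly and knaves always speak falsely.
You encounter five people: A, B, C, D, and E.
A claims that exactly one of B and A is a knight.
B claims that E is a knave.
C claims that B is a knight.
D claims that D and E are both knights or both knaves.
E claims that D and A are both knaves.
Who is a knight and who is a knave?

A is a knave, B is a knave, C is a knave, D is a knave, and E is a knight.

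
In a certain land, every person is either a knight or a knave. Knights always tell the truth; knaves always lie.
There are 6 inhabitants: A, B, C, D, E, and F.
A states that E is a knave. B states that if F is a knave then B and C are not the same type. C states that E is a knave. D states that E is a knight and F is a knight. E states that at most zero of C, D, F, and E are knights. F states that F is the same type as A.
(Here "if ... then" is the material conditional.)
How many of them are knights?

4

The unique consistent assignment is A=knight, B=knight, C=knight, D=knave, E=knave, F=knight.
That has 4 knights.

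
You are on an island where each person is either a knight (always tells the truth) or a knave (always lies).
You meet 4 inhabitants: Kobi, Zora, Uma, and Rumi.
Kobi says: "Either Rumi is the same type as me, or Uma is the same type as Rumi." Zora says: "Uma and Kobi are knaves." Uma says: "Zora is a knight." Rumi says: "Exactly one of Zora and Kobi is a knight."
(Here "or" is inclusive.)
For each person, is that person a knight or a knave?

Knights: Kobi and Rumi. Knaves: Zora and Uma.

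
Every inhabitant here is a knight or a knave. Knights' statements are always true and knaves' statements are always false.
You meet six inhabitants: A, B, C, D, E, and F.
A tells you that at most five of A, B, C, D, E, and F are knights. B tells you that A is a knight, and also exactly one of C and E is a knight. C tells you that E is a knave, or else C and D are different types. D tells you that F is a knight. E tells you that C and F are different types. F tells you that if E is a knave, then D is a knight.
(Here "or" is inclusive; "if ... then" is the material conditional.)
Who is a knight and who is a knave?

Knights: A, B, C, D, and F. Knaves: E.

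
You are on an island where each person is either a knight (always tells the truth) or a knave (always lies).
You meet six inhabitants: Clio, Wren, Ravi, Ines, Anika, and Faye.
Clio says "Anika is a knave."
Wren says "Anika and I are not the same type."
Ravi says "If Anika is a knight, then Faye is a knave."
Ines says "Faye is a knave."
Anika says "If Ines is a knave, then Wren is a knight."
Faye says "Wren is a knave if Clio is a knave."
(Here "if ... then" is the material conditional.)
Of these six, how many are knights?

The unique consistent assignment is Clio=knight, Wren=knave, Ravi=knight, Ines=knave, Anika=knave, Faye=knight.
That has 3 knights.

3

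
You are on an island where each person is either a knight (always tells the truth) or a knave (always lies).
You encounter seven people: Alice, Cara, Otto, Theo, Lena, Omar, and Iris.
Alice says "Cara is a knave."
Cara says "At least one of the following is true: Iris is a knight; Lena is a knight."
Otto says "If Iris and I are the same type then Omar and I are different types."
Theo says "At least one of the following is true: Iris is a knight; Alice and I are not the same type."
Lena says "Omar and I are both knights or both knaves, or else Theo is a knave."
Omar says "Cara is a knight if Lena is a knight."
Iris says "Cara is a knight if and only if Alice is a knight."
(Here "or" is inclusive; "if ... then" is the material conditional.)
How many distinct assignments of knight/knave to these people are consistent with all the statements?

2

Consistent assignments:
  Alice=knave, Cara=knight, Otto=knight, Theo=knight, Lena=knight, Omar=knight, Iris=knave
  Alice=knave, Cara=knight, Otto=knight, Theo=knave, Lena=knight, Omar=knight, Iris=knave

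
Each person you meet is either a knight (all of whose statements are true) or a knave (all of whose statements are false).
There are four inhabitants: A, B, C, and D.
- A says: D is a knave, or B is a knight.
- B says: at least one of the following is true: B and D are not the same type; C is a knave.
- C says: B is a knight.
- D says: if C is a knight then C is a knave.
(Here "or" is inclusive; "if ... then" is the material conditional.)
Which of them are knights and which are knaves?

As a knight, A's statement "D is a knave, or B is a knight" should be true; it is.
Since B is a knight, "at least one of the following is true: B and D are not the same type; C is a knave" needs to be true, which holds.
C is a knight; "B is a knight" is true, as required.
D (knave): "if C is a knight then C is a knave" — false. ✓

A is a knight, B is a knight, C is a knight, and D is a knave.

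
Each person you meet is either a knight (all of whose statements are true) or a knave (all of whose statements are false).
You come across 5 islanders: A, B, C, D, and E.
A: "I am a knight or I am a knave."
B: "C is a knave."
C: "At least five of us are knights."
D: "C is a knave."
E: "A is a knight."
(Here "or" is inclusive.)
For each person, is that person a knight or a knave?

A is a knight, B is a knight, C is a knave, D is a knight, and E is a knight.

A (knight): "I am a knight or I am a knave" — true. ✓
Since B is a knight, "C is a knave" needs to be true, which holds.
As a knave, C's statement "at least five of us are knights" should be False; it is.
Since D is a knight, "C is a knave" needs to be true, which holds.
E is a knight; "A is a knight" is true, as required.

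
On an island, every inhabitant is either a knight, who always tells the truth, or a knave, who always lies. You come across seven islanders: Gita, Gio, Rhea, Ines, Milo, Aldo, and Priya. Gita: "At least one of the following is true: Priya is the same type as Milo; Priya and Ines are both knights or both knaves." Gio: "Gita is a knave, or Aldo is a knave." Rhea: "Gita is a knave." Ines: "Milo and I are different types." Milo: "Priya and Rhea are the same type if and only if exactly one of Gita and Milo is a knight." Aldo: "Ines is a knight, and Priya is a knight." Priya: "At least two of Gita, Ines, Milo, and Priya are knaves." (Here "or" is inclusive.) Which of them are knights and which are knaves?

Knights: Gio, Rhea, and Priya. Knaves: Gita, Ines, Milo, and Aldo.

Gita is a knave, so "at least one of the following is true: Priya is the same type as Milo; Priya and Ines are both knights or both knaves" must be false — and it is.
Gio is a knight, and the claim "Gita is a knave, or Aldo is a knave" is indeed true.
Rhea is a knight; "Gita is a knave" is true, as required.
Ines (knave): "Milo and I are different types" — false. ✓
As a knave, Milo's statement "Priya and Rhea are the same type if and only if exactly one of Gita and Milo is a knight" should be false; it is.
Aldo is a knave, so "Ines is a knight, and Priya is a knight" must be false — and it is.
As a knight, Priya's statement "at least two of Gita, Ines, Milo, and Priya are knaves" should be true; it is.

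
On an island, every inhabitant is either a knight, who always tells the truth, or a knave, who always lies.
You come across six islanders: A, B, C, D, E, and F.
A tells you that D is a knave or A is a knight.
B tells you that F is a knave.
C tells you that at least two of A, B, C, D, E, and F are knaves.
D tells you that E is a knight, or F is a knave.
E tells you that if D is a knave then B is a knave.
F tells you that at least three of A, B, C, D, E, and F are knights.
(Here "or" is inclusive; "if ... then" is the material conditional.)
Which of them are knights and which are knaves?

A is a knave, and the claim "D is a knave or A is a knight" is indeed False.
B (knave): "F is a knave" — False. ✓
C is a knight, so "at least two of A, B, C, D, E, and F are knaves" must be true — and it is.
D is a knight, and the claim "E is a knight, or F is a knave" is indeed true.
As a knight, E's statement "if D is a knave then B is a knave" should be true; it is.
As a knight, F's statement "at least three of A, B, C, D, E, and F are knights" should be true; it is.

A is a knave, B is a knave, C is a knight, D is a knight, E is a knight, and F is a knight.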